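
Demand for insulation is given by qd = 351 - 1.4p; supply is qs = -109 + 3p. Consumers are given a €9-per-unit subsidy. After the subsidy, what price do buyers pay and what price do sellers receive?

Buyers pay 2165/22; sellers receive 2363/22

Pre-subsidy: 351 - 1.4p = -109 + 3p gives p* = 1150/11, q* = 2251/11.
With the rebate, buyers effectively pay pb = ps − 9, where ps is the price sellers receive.
Demand in terms of ps becomes qd = 351 − 1.4(ps − 9) = 363.6 - 1.4ps. Setting this equal to supply: 363.6 - 1.4ps = -109 + 3ps, so ps = 2363/22.
Buyers pay pb = 2363/22 − 9 = 2165/22; q' = -109 + 3·(2363/22) = 4691/22.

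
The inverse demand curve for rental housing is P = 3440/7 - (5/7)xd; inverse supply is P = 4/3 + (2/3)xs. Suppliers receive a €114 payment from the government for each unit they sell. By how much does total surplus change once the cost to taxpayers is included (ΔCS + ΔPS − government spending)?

Net change in total surplus = -136458/29

Pre-subsidy: 3440/7 - (5/7)x = 4/3 + (2/3)x gives x* = 10292/29 and P* = 6900/29.
With the subsidy, sellers receive Ps = Pb + 114 for each unit, where Pb is the price buyers pay.
On the curves, Pb = 3440/7 - (5/7)x and Ps = 4/3 + (2/3)x; the wedge Ps − Pb = 114 gives 4/3 + (2/3)x − (3440/7 - (5/7)x) = 114, so x' = 12686/29.
Then Pb = 3440/7 − (5/7)·(12686/29) = 5190/29 and Ps = 4/3 + (2/3)·(12686/29) = 8496/29.
ΔCS = ½(10292/29 + 12686/29)(6900/29 − 5190/29) = 19646190/841; ΔPS = ½(10292/29 + 12686/29)(8496/29 − 6900/29) = 18336444/841.
Government spending = 114 × 12686/29 = 1446204/29.
Net change = 19646190/841 + 18336444/841 − 1446204/29 = -136458/29. The loss equals the DWL triangle ½·114·2394/29.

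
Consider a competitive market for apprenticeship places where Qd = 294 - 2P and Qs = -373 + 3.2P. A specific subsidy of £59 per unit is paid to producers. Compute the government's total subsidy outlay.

Pre-subsidy: 294 - 2P = -373 + 3.2P gives P* = 3335/26, Q* = 487/13.
With the subsidy, sellers receive Ps = Pb + 59 for each unit, where Pb is the price buyers pay.
Supply in terms of Pb becomes Qs = -373 + 3.2(Pb + 59) = -184.2 + 3.2Pb. Setting this equal to demand: 294 - 2Pb = -184.2 + 3.2Pb, so Pb = 2391/26.
Sellers receive Ps = 2391/26 + 59 = 3925/26; Q' = 294 − 2·(2391/26) = 1431/13.
Government outlay = subsidy × quantity = 59 × 1431/13 = 84429/13.

Government cost = 84429/13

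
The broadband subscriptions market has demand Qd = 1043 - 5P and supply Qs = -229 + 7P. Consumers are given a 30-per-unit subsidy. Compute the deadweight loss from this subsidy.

Pre-subsidy: 1043 - 5P = -229 + 7P gives P* = 106, Q* = 513.
With the rebate, buyers effectively pay Pb = Ps − 30, where Ps is the price sellers receive.
Demand in terms of Ps becomes Qd = 1043 − 5(Ps − 30) = 1193 - 5Ps. Setting this equal to supply: 1193 - 5Ps = -229 + 7Ps, so Ps = 118.5.
Buyers pay Pb = 118.5 − 30 = 88.5; Q' = -229 + 7·118.5 = 600.5.
The subsidy expands output by 600.5 − 513 = 87.5 past the efficient level; on those units the gap between marginal cost and willingness to pay runs from 0 up to 30.
DWL = ½ × 30 × 87.5 = 1312.5.

Deadweight loss = 1312.5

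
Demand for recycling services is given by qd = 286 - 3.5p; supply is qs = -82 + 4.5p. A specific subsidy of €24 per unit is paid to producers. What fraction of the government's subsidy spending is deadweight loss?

Pre-subsidy: 286 - 3.5p = -82 + 4.5p gives p* = 46, q* = 125.
With the subsidy, sellers receive ps = pb + 24 for each unit, where pb is the price buyers pay.
Supply in terms of pb becomes qs = -82 + 4.5(pb + 24) = 26 + 4.5pb. Setting this equal to demand: 286 - 3.5pb = 26 + 4.5pb, so pb = 32.5.
Sellers receive ps = 32.5 + 24 = 56.5; q' = 286 − 3.5·32.5 = 172.25.
ΔCS = ½(125 + 172.25)(46 − 32.5) = 2006.4375; ΔPS = ½(125 + 172.25)(56.5 − 46) = 1560.5625.
Government spending = 24 × 172.25 = 4134.
DWL = ½ × 24 × (172.25 − 125) = 567; fraction = 567 / 4134 = 189/1378.

DWL / government spending = 189/1378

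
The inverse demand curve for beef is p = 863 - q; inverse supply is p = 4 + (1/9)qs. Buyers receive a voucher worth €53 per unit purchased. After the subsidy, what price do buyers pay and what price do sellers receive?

Buyers pay €42.2; sellers receive €95.2

Pre-subsidy: 863 - q = 4 + (1/9)q gives q* = 773.1 and p* = 89.9.
With the rebate, buyers effectively pay pb = ps − 53, where ps is the price sellers receive.
On the curves, pb = 863 - q and ps = 4 + (1/9)q; the wedge ps − pb = 53 gives 4 + (1/9)q − (863 - q) = 53, so q' = 820.8.
Then pb = 863 − 1·820.8 = 42.2 and ps = 4 + (1/9)·820.8 = 95.2.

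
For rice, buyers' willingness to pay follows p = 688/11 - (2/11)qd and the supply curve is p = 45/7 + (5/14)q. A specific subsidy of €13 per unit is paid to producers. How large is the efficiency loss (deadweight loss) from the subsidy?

Deadweight loss = 13013/83

Pre-subsidy: 688/11 - (2/11)q = 45/7 + (5/14)q gives q* = 8642/83 and p* = 3620/83.
With the subsidy, sellers receive ps = pb + 13 for each unit, where pb is the price buyers pay.
On the curves, pb = 688/11 - (2/11)q and ps = 45/7 + (5/14)q; the wedge ps − pb = 13 gives 45/7 + (5/14)q − (688/11 - (2/11)q) = 13, so q' = 10644/83.
Then pb = 688/11 − (2/11)·(10644/83) = 3256/83 and ps = 45/7 + (5/14)·(10644/83) = 4335/83.
The subsidy expands output by 10644/83 − 8642/83 = 2002/83 past the efficient level; on those units the gap between marginal cost and willingness to pay runs from 0 up to 13.
DWL = ½ × 13 × 2002/83 = 13013/83.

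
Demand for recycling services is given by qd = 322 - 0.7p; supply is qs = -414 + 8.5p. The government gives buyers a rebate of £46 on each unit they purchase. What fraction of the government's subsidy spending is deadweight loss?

DWL / government spending = 17/338

Pre-subsidy: 322 - 0.7p = -414 + 8.5p gives p* = 80, q* = 266.
With the rebate, buyers effectively pay pb = ps − 46, where ps is the price sellers receive.
Demand in terms of ps becomes qd = 322 − 0.7(ps − 46) = 354.2 - 0.7ps. Setting this equal to supply: 354.2 - 0.7ps = -414 + 8.5ps, so ps = 83.5.
Buyers pay pb = 83.5 − 46 = 37.5; q' = -414 + 8.5·83.5 = 295.75.
ΔCS = ½(266 + 295.75)(80 − 37.5) = 11937.1875; ΔPS = ½(266 + 295.75)(83.5 − 80) = 983.0625.
Government spending = 46 × 295.75 = 13604.5.
DWL = ½ × 46 × (295.75 − 266) = 684.25; fraction = 684.25 / 13604.5 = 17/338.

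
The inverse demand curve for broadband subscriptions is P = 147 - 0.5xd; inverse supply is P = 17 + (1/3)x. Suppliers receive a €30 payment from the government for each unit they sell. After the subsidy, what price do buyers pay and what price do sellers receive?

Buyers pay €51; sellers receive €81

Pre-subsidy: 147 - 0.5x = 17 + (1/3)x gives x* = 156 and P* = 69.
With the subsidy, sellers receive Ps = Pb + 30 for each unit, where Pb is the price buyers pay.
On the curves, Pb = 147 - 0.5x and Ps = 17 + (1/3)x; the wedge Ps − Pb = 30 gives 17 + (1/3)x − (147 - 0.5x) = 30, so x' = 192.
Then Pb = 147 − 0.5·192 = 51 and Ps = 17 + (1/3)·192 = 81.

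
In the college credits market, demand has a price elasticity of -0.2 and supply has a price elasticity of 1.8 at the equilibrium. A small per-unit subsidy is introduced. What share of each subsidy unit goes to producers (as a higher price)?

For a small subsidy around the equilibrium, the benefit split depends on the relative slopes, which at a point are proportional to the elasticities.
Buyer share = εs/(εs + |εd|) = 1.8/(1.8 + 0.2) = 0.9; seller share = |εd|/(εs + |εd|) = 0.1.
So producers capture 0.1 of the subsidy.

Producer share = 0.1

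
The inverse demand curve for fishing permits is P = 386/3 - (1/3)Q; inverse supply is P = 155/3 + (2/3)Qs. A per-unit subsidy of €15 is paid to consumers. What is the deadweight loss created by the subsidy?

Pre-subsidy: 386/3 - (1/3)Q = 155/3 + (2/3)Q gives Q* = 77 and P* = 103.
With the rebate, buyers effectively pay Pb = Ps − 15, where Ps is the price sellers receive.
On the curves, Pb = 386/3 - (1/3)Q and Ps = 155/3 + (2/3)Q; the wedge Ps − Pb = 15 gives 155/3 + (2/3)Q − (386/3 - (1/3)Q) = 15, so Q' = 92.
Then Pb = 386/3 − (1/3)·92 = 98 and Ps = 155/3 + (2/3)·92 = 113.
The subsidy expands output by 92 − 77 = 15 past the efficient level; on those units the gap between marginal cost and willingness to pay runs from 0 up to 15.
DWL = ½ × 15 × 15 = 112.5.

Deadweight loss = €112.5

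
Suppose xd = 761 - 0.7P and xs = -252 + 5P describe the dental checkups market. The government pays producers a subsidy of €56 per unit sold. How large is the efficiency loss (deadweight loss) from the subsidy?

Deadweight loss = 54880/57

Pre-subsidy: 761 - 0.7P = -252 + 5P gives P* = 10130/57, x* = 36286/57.
With the subsidy, sellers receive Ps = Pb + 56 for each unit, where Pb is the price buyers pay.
Supply in terms of Pb becomes xs = -252 + 5(Pb + 56) = 28 + 5Pb. Setting this equal to demand: 761 - 0.7Pb = 28 + 5Pb, so Pb = 7330/57.
Sellers receive Ps = 7330/57 + 56 = 10522/57; x' = 761 − 0.7·(7330/57) = 38246/57.
The subsidy expands output by 38246/57 − 36286/57 = 1960/57 past the efficient level; on those units the gap between marginal cost and willingness to pay runs from 0 up to 56.
DWL = ½ × 56 × 1960/57 = 54880/57.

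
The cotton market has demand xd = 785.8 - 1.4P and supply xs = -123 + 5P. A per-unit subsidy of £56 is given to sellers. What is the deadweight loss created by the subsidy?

Pre-subsidy: 785.8 - 1.4P = -123 + 5P gives P* = 142, x* = 587.
With the subsidy, sellers receive Ps = Pb + 56 for each unit, where Pb is the price buyers pay.
Supply in terms of Pb becomes xs = -123 + 5(Pb + 56) = 157 + 5Pb. Setting this equal to demand: 785.8 - 1.4Pb = 157 + 5Pb, so Pb = 98.25.
Sellers receive Ps = 98.25 + 56 = 154.25; x' = 785.8 − 1.4·98.25 = 648.25.
The subsidy expands output by 648.25 − 587 = 61.25 past the efficient level; on those units the gap between marginal cost and willingness to pay runs from 0 up to 56.
DWL = ½ × 56 × 61.25 = 1715.

Deadweight loss = £1715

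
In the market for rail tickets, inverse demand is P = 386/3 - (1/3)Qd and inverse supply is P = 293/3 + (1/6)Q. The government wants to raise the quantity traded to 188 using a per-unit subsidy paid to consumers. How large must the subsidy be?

At Q = 188, from the demand curve buyers pay Pb = 386/3 − (1/3)·188 = 66; from the supply curve sellers need Ps = 293/3 + (1/6)·188 = 129.
The subsidy must fill the gap: s = Ps − Pb = 129 − 66 = 63.

Required subsidy s = 63 per unit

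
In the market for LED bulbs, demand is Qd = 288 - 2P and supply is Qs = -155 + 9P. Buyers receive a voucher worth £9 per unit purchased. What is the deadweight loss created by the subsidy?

Deadweight loss = 729/11

Pre-subsidy: 288 - 2P = -155 + 9P gives P* = 443/11, Q* = 2282/11.
With the rebate, buyers effectively pay Pb = Ps − 9, where Ps is the price sellers receive.
Demand in terms of Ps becomes Qd = 288 − 2(Ps − 9) = 306 - 2Ps. Setting this equal to supply: 306 - 2Ps = -155 + 9Ps, so Ps = 461/11.
Buyers pay Pb = 461/11 − 9 = 362/11; Q' = -155 + 9·(461/11) = 2444/11.
The subsidy expands output by 2444/11 − 2282/11 = 162/11 past the efficient level; on those units the gap between marginal cost and willingness to pay runs from 0 up to 9.
DWL = ½ × 9 × 162/11 = 729/11.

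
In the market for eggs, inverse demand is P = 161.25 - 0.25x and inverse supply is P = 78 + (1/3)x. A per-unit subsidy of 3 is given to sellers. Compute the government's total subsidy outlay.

Pre-subsidy: 161.25 - 0.25x = 78 + (1/3)x gives x* = 999/7 and P* = 879/7.
With the subsidy, sellers receive Ps = Pb + 3 for each unit, where Pb is the price buyers pay.
On the curves, Pb = 161.25 - 0.25x and Ps = 78 + (1/3)x; the wedge Ps − Pb = 3 gives 78 + (1/3)x − (161.25 - 0.25x) = 3, so x' = 1035/7.
Then Pb = 161.25 − 0.25·(1035/7) = 870/7 and Ps = 78 + (1/3)·(1035/7) = 891/7.
Government outlay = subsidy × quantity = 3 × 1035/7 = 3105/7.

Government cost = 3105/7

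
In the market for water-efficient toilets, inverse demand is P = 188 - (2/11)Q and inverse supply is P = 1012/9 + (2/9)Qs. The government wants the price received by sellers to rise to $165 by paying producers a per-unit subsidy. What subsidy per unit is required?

At a seller price of 165, quantity supplied is -506 + 4.5·165 = 236.5.
Buyers absorb 236.5 only when they pay Pb = 188 − (2/11)·236.5 = 145.
s = Ps − Pb = 165 − 145 = 20.

Required subsidy s = $20 per unit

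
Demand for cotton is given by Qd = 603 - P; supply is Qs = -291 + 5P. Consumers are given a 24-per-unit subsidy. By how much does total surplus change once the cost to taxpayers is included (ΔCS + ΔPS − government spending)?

Pre-subsidy: 603 - P = -291 + 5P gives P* = 149, Q* = 454.
With the rebate, buyers effectively pay Pb = Ps − 24, where Ps is the price sellers receive.
Demand in terms of Ps becomes Qd = 603 − 1(Ps − 24) = 627 - Ps. Setting this equal to supply: 627 - Ps = -291 + 5Ps, so Ps = 153.
Buyers pay Pb = 153 − 24 = 129; Q' = -291 + 5·153 = 474.
ΔCS = ½(454 + 474)(149 − 129) = 9280; ΔPS = ½(454 + 474)(153 − 149) = 1856.
Government spending = 24 × 474 = 11376.
Net change = 9280 + 1856 − 11376 = -240. The loss equals the DWL triangle ½·24·20.

Net change in total surplus = -240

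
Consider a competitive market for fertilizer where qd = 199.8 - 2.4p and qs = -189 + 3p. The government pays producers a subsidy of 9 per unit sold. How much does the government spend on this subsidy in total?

Government cost = 351

Pre-subsidy: 199.8 - 2.4p = -189 + 3p gives p* = 72, q* = 27.
With the subsidy, sellers receive ps = pb + 9 for each unit, where pb is the price buyers pay.
Supply in terms of pb becomes qs = -189 + 3(pb + 9) = -162 + 3pb. Setting this equal to demand: 199.8 - 2.4pb = -162 + 3pb, so pb = 67.
Sellers receive ps = 67 + 9 = 76; q' = 199.8 − 2.4·67 = 39.
Government outlay = subsidy × quantity = 9 × 39 = 351.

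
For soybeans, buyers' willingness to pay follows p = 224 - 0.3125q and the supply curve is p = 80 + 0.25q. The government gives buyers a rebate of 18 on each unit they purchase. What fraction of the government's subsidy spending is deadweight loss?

Pre-subsidy: 224 - 0.3125q = 80 + 0.25q gives q* = 256 and p* = 144.
With the rebate, buyers effectively pay pb = ps − 18, where ps is the price sellers receive.
On the curves, pb = 224 - 0.3125q and ps = 80 + 0.25q; the wedge ps − pb = 18 gives 80 + 0.25q − (224 - 0.3125q) = 18, so q' = 288.
Then pb = 224 − 0.3125·288 = 134 and ps = 80 + 0.25·288 = 152.
ΔCS = ½(256 + 288)(144 − 134) = 2720; ΔPS = ½(256 + 288)(152 − 144) = 2176.
Government spending = 18 × 288 = 5184.
DWL = ½ × 18 × (288 − 256) = 288; fraction = 288 / 5184 = 1/18.

DWL / government spending = 1/18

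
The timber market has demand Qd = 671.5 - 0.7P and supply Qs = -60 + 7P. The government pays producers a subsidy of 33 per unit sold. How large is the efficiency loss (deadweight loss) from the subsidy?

Pre-subsidy: 671.5 - 0.7P = -60 + 7P gives P* = 95, Q* = 605.
With the subsidy, sellers receive Ps = Pb + 33 for each unit, where Pb is the price buyers pay.
Supply in terms of Pb becomes Qs = -60 + 7(Pb + 33) = 171 + 7Pb. Setting this equal to demand: 671.5 - 0.7Pb = 171 + 7Pb, so Pb = 65.
Sellers receive Ps = 65 + 33 = 98; Q' = 671.5 − 0.7·65 = 626.
The subsidy expands output by 626 − 605 = 21 past the efficient level; on those units the gap between marginal cost and willingness to pay runs from 0 up to 33.
DWL = ½ × 33 × 21 = 346.5.

Deadweight loss = 346.5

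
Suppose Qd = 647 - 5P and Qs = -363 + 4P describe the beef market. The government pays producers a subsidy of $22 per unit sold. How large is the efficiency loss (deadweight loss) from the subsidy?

Deadweight loss = 4840/9

Pre-subsidy: 647 - 5P = -363 + 4P gives P* = 1010/9, Q* = 773/9.
With the subsidy, sellers receive Ps = Pb + 22 for each unit, where Pb is the price buyers pay.
Supply in terms of Pb becomes Qs = -363 + 4(Pb + 22) = -275 + 4Pb. Setting this equal to demand: 647 - 5Pb = -275 + 4Pb, so Pb = 922/9.
Sellers receive Ps = 922/9 + 22 = 1120/9; Q' = 647 − 5·(922/9) = 1213/9.
The subsidy expands output by 1213/9 − 773/9 = 440/9 past the efficient level; on those units the gap between marginal cost and willingness to pay runs from 0 up to 22.
DWL = ½ × 22 × 440/9 = 4840/9.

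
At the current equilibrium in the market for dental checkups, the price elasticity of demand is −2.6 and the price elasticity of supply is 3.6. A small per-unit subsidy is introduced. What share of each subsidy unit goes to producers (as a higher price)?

Producer share = 13/31

For a small subsidy around the equilibrium, the benefit split depends on the relative slopes, which at a point are proportional to the elasticities.
Buyer share = εs/(εs + |εd|) = 3.6/(3.6 + 2.6) = 18/31; seller share = |εd|/(εs + |εd|) = 13/31.
So producers capture 13/31 of the subsidy.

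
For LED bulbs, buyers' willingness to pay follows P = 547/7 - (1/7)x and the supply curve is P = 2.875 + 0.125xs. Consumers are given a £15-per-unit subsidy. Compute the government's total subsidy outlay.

Pre-subsidy: 547/7 - (1/7)x = 2.875 + 0.125x gives x* = 281 and P* = 38.
With the rebate, buyers effectively pay Pb = Ps − 15, where Ps is the price sellers receive.
On the curves, Pb = 547/7 - (1/7)x and Ps = 2.875 + 0.125x; the wedge Ps − Pb = 15 gives 2.875 + 0.125x − (547/7 - (1/7)x) = 15, so x' = 337.
Then Pb = 547/7 − (1/7)·337 = 30 and Ps = 2.875 + 0.125·337 = 45.
Government outlay = subsidy × quantity = 15 × 337 = 5055.

Government cost = £5055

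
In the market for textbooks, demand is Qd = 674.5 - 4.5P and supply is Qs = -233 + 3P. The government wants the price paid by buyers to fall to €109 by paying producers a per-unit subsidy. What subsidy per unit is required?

Required subsidy s = €30 per unit

At a buyer price of 109, quantity demanded is 674.5 − 4.5·109 = 184.
Sellers supply 184 only when they receive Ps with -233 + 3·Ps = 184, i.e. Ps = 139.
s = Ps − Pb = 139 − 109 = 30.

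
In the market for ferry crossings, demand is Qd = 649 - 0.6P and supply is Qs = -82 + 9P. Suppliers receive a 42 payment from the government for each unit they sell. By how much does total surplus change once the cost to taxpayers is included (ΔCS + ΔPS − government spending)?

Net change in total surplus = -496.125

Pre-subsidy: 649 - 0.6P = -82 + 9P gives P* = 3655/48, Q* = 603.3125.
With the subsidy, sellers receive Ps = Pb + 42 for each unit, where Pb is the price buyers pay.
Supply in terms of Pb becomes Qs = -82 + 9(Pb + 42) = 296 + 9Pb. Setting this equal to demand: 649 - 0.6Pb = 296 + 9Pb, so Pb = 1765/48.
Sellers receive Ps = 1765/48 + 42 = 3781/48; Q' = 649 − 0.6·(1765/48) = 626.9375.
ΔCS = ½(603.3125 + 626.9375)(3655/48 − 1765/48) = 24220.546875; ΔPS = ½(603.3125 + 626.9375)(3781/48 − 3655/48) = 1614.703125.
Government spending = 42 × 626.9375 = 26331.375.
Net change = 24220.546875 + 1614.703125 − 26331.375 = -496.125. The loss equals the DWL triangle ½·42·23.625.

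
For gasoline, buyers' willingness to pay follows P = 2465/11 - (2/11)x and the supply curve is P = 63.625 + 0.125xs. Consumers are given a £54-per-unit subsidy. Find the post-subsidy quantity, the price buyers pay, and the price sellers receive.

x' = 699; buyers pay £97; sellers receive £151

Pre-subsidy: 2465/11 - (2/11)x = 63.625 + 0.125x gives x* = 523 and P* = 129.
With the rebate, buyers effectively pay Pb = Ps − 54, where Ps is the price sellers receive.
On the curves, Pb = 2465/11 - (2/11)x and Ps = 63.625 + 0.125x; the wedge Ps − Pb = 54 gives 63.625 + 0.125x − (2465/11 - (2/11)x) = 54, so x' = 699.
Then Pb = 2465/11 − (2/11)·699 = 97 and Ps = 63.625 + 0.125·699 = 151.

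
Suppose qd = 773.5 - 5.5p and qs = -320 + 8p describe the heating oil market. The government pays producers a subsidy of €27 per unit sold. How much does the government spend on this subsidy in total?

Pre-subsidy: 773.5 - 5.5p = -320 + 8p gives p* = 81, q* = 328.
With the subsidy, sellers receive ps = pb + 27 for each unit, where pb is the price buyers pay.
Supply in terms of pb becomes qs = -320 + 8(pb + 27) = -104 + 8pb. Setting this equal to demand: 773.5 - 5.5pb = -104 + 8pb, so pb = 65.
Sellers receive ps = 65 + 27 = 92; q' = 773.5 − 5.5·65 = 416.
Government outlay = subsidy × quantity = 27 × 416 = 11232.

Government cost = €11232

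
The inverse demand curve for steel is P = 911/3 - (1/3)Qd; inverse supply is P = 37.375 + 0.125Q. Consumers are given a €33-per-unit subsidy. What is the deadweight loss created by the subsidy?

Pre-subsidy: 911/3 - (1/3)Q = 37.375 + 0.125Q gives Q* = 581 and P* = 110.
With the rebate, buyers effectively pay Pb = Ps − 33, where Ps is the price sellers receive.
On the curves, Pb = 911/3 - (1/3)Q and Ps = 37.375 + 0.125Q; the wedge Ps − Pb = 33 gives 37.375 + 0.125Q − (911/3 - (1/3)Q) = 33, so Q' = 653.
Then Pb = 911/3 − (1/3)·653 = 86 and Ps = 37.375 + 0.125·653 = 119.
The subsidy expands output by 653 − 581 = 72 past the efficient level; on those units the gap between marginal cost and willingness to pay runs from 0 up to 33.
DWL = ½ × 33 × 72 = 1188.

Deadweight loss = €1188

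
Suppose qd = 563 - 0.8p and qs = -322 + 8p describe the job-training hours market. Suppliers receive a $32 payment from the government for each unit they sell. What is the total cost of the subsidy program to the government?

Pre-subsidy: 563 - 0.8p = -322 + 8p gives p* = 4425/44, q* = 5308/11.
With the subsidy, sellers receive ps = pb + 32 for each unit, where pb is the price buyers pay.
Supply in terms of pb becomes qs = -322 + 8(pb + 32) = -66 + 8pb. Setting this equal to demand: 563 - 0.8pb = -66 + 8pb, so pb = 3145/44.
Sellers receive ps = 3145/44 + 32 = 4553/44; q' = 563 − 0.8·(3145/44) = 5564/11.
Government outlay = subsidy × quantity = 32 × 5564/11 = 178048/11.

Government cost = 178048/11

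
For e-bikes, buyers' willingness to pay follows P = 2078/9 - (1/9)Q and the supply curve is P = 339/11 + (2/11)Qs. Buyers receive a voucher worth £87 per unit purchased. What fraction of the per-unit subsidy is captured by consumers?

Pre-subsidy: 2078/9 - (1/9)Q = 339/11 + (2/11)Q gives Q* = 683 and P* = 155.
With the rebate, buyers effectively pay Pb = Ps − 87, where Ps is the price sellers receive.
On the curves, Pb = 2078/9 - (1/9)Q and Ps = 339/11 + (2/11)Q; the wedge Ps − Pb = 87 gives 339/11 + (2/11)Q − (2078/9 - (1/9)Q) = 87, so Q' = 980.
Then Pb = 2078/9 − (1/9)·980 = 122 and Ps = 339/11 + (2/11)·980 = 209.
Buyers' price falls by P* − Pb = 155 − 122 = 33; sellers' price rises by Ps − P* = 209 − 155 = 54.
So consumers capture 33/87 = 11/29 of each unit of subsidy.

Consumer share = 11/29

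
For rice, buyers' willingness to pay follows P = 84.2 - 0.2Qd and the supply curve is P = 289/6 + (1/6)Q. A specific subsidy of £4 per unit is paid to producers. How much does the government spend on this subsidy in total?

Pre-subsidy: 84.2 - 0.2Q = 289/6 + (1/6)Q gives Q* = 1081/11 and P* = 710/11.
With the subsidy, sellers receive Ps = Pb + 4 for each unit, where Pb is the price buyers pay.
On the curves, Pb = 84.2 - 0.2Q and Ps = 289/6 + (1/6)Q; the wedge Ps − Pb = 4 gives 289/6 + (1/6)Q − (84.2 - 0.2Q) = 4, so Q' = 1201/11.
Then Pb = 84.2 − 0.2·(1201/11) = 686/11 and Ps = 289/6 + (1/6)·(1201/11) = 730/11.
Government outlay = subsidy × quantity = 4 × 1201/11 = 4804/11.

Government cost = 4804/11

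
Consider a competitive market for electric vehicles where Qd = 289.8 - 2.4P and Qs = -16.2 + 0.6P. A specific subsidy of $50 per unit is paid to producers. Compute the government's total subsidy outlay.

Government cost = $3450

Pre-subsidy: 289.8 - 2.4P = -16.2 + 0.6P gives P* = 102, Q* = 45.
With the subsidy, sellers receive Ps = Pb + 50 for each unit, where Pb is the price buyers pay.
Supply in terms of Pb becomes Qs = -16.2 + 0.6(Pb + 50) = 13.8 + 0.6Pb. Setting this equal to demand: 289.8 - 2.4Pb = 13.8 + 0.6Pb, so Pb = 92.
Sellers receive Ps = 92 + 50 = 142; Q' = 289.8 − 2.4·92 = 69.
Government outlay = subsidy × quantity = 50 × 69 = 3450.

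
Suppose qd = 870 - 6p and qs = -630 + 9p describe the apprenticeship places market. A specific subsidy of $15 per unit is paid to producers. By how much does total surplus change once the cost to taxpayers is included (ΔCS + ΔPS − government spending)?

Net change in total surplus = -$405

Pre-subsidy: 870 - 6p = -630 + 9p gives p* = 100, q* = 270.
With the subsidy, sellers receive ps = pb + 15 for each unit, where pb is the price buyers pay.
Supply in terms of pb becomes qs = -630 + 9(pb + 15) = -495 + 9pb. Setting this equal to demand: 870 - 6pb = -495 + 9pb, so pb = 91.
Sellers receive ps = 91 + 15 = 106; q' = 870 − 6·91 = 324.
ΔCS = ½(270 + 324)(100 − 91) = 2673; ΔPS = ½(270 + 324)(106 − 100) = 1782.
Government spending = 15 × 324 = 4860.
Net change = 2673 + 1782 − 4860 = -405. The loss equals the DWL triangle ½·15·54.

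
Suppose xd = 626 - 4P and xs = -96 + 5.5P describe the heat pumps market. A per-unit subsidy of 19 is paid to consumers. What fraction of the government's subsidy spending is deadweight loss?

DWL / government spending = 11/183

Pre-subsidy: 626 - 4P = -96 + 5.5P gives P* = 76, x* = 322.
With the rebate, buyers effectively pay Pb = Ps − 19, where Ps is the price sellers receive.
Demand in terms of Ps becomes xd = 626 − 4(Ps − 19) = 702 - 4Ps. Setting this equal to supply: 702 - 4Ps = -96 + 5.5Ps, so Ps = 84.
Buyers pay Pb = 84 − 19 = 65; x' = -96 + 5.5·84 = 366.
ΔCS = ½(322 + 366)(76 − 65) = 3784; ΔPS = ½(322 + 366)(84 − 76) = 2752.
Government spending = 19 × 366 = 6954.
DWL = ½ × 19 × (366 − 322) = 418; fraction = 418 / 6954 = 11/183.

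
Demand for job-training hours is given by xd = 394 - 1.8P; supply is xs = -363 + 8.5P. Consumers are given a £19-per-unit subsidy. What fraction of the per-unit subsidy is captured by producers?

Pre-subsidy: 394 - 1.8P = -363 + 8.5P gives P* = 7570/103, x* = 26956/103.
With the rebate, buyers effectively pay Pb = Ps − 19, where Ps is the price sellers receive.
Demand in terms of Ps becomes xd = 394 − 1.8(Ps − 19) = 428.2 - 1.8Ps. Setting this equal to supply: 428.2 - 1.8Ps = -363 + 8.5Ps, so Ps = 7912/103.
Buyers pay Pb = 7912/103 − 19 = 5955/103; x' = -363 + 8.5·(7912/103) = 29863/103.
Buyers' price falls by P* − Pb = 7570/103 − 5955/103 = 1615/103; sellers' price rises by Ps − P* = 7912/103 − 7570/103 = 342/103.
So producers capture (342/103)/19 = 18/103 of each unit of subsidy.

Producer share = 18/103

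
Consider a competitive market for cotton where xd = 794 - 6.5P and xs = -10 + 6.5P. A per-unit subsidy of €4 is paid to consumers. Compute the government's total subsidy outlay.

Pre-subsidy: 794 - 6.5P = -10 + 6.5P gives P* = 804/13, x* = 392.
With the rebate, buyers effectively pay Pb = Ps − 4, where Ps is the price sellers receive.
Demand in terms of Ps becomes xd = 794 − 6.5(Ps − 4) = 820 - 6.5Ps. Setting this equal to supply: 820 - 6.5Ps = -10 + 6.5Ps, so Ps = 830/13.
Buyers pay Pb = 830/13 − 4 = 778/13; x' = -10 + 6.5·(830/13) = 405.
Government outlay = subsidy × quantity = 4 × 405 = 1620.

Government cost = €1620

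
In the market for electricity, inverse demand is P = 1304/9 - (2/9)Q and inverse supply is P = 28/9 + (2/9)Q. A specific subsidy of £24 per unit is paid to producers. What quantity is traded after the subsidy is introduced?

Pre-subsidy: 1304/9 - (2/9)Q = 28/9 + (2/9)Q gives Q* = 319 and P* = 74.
With the subsidy, sellers receive Ps = Pb + 24 for each unit, where Pb is the price buyers pay.
On the curves, Pb = 1304/9 - (2/9)Q and Ps = 28/9 + (2/9)Q; the wedge Ps − Pb = 24 gives 28/9 + (2/9)Q − (1304/9 - (2/9)Q) = 24, so Q' = 373.
Then Pb = 1304/9 − (2/9)·373 = 62 and Ps = 28/9 + (2/9)·373 = 86.

Q' = 373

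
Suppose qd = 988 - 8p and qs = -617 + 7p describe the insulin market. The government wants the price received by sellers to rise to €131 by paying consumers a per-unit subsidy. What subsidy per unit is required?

At a seller price of 131, quantity supplied is -617 + 7·131 = 300.
Buyers absorb 300 only when they pay pb with 988 − 8·pb = 300, i.e. pb = 86.
s = ps − pb = 131 − 86 = 45.

Required subsidy s = €45 per unit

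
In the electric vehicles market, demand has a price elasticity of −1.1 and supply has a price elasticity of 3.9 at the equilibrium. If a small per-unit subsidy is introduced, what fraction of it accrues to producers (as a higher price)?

Producer share = 0.22

For a small subsidy around the equilibrium, the benefit split depends on the relative slopes, which at a point are proportional to the elasticities.
Buyer share = εs/(εs + |εd|) = 3.9/(3.9 + 1.1) = 0.78; seller share = |εd|/(εs + |εd|) = 0.22.
So producers capture 0.22 of the subsidy.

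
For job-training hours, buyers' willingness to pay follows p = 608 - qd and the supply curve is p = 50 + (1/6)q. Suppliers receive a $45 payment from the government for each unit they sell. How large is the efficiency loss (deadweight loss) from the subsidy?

Deadweight loss = 6075/7

Pre-subsidy: 608 - q = 50 + (1/6)q gives q* = 3348/7 and p* = 908/7.
With the subsidy, sellers receive ps = pb + 45 for each unit, where pb is the price buyers pay.
On the curves, pb = 608 - q and ps = 50 + (1/6)q; the wedge ps − pb = 45 gives 50 + (1/6)q − (608 - q) = 45, so q' = 3618/7.
Then pb = 608 − 1·(3618/7) = 638/7 and ps = 50 + (1/6)·(3618/7) = 953/7.
The subsidy expands output by 3618/7 − 3348/7 = 270/7 past the efficient level; on those units the gap between marginal cost and willingness to pay runs from 0 up to 45.
DWL = ½ × 45 × 270/7 = 6075/7.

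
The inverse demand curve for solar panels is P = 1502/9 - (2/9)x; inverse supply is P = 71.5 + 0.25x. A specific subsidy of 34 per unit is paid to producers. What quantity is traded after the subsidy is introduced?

x' = 274

Pre-subsidy: 1502/9 - (2/9)x = 71.5 + 0.25x gives x* = 202 and P* = 122.
With the subsidy, sellers receive Ps = Pb + 34 for each unit, where Pb is the price buyers pay.
On the curves, Pb = 1502/9 - (2/9)x and Ps = 71.5 + 0.25x; the wedge Ps − Pb = 34 gives 71.5 + 0.25x − (1502/9 - (2/9)x) = 34, so x' = 274.
Then Pb = 1502/9 − (2/9)·274 = 106 and Ps = 71.5 + 0.25·274 = 140.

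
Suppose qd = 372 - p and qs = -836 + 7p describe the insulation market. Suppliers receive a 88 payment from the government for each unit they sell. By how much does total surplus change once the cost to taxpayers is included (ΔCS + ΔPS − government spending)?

Pre-subsidy: 372 - p = -836 + 7p gives p* = 151, q* = 221.
With the subsidy, sellers receive ps = pb + 88 for each unit, where pb is the price buyers pay.
Supply in terms of pb becomes qs = -836 + 7(pb + 88) = -220 + 7pb. Setting this equal to demand: 372 - pb = -220 + 7pb, so pb = 74.
Sellers receive ps = 74 + 88 = 162; q' = 372 − 1·74 = 298.
ΔCS = ½(221 + 298)(151 − 74) = 19981.5; ΔPS = ½(221 + 298)(162 − 151) = 2854.5.
Government spending = 88 × 298 = 26224.
Net change = 19981.5 + 2854.5 − 26224 = -3388. The loss equals the DWL triangle ½·88·77.

Net change in total surplus = -3388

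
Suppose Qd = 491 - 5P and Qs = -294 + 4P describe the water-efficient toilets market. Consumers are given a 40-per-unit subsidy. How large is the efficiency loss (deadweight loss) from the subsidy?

Deadweight loss = 16000/9

Pre-subsidy: 491 - 5P = -294 + 4P gives P* = 785/9, Q* = 494/9.
With the rebate, buyers effectively pay Pb = Ps − 40, where Ps is the price sellers receive.
Demand in terms of Ps becomes Qd = 491 − 5(Ps − 40) = 691 - 5Ps. Setting this equal to supply: 691 - 5Ps = -294 + 4Ps, so Ps = 985/9.
Buyers pay Pb = 985/9 − 40 = 625/9; Q' = -294 + 4·(985/9) = 1294/9.
The subsidy expands output by 1294/9 − 494/9 = 800/9 past the efficient level; on those units the gap between marginal cost and willingness to pay runs from 0 up to 40.
DWL = ½ × 40 × 800/9 = 16000/9.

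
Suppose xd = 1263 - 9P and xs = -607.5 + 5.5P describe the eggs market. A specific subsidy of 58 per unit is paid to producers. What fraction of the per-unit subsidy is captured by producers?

Producer share = 18/29

Pre-subsidy: 1263 - 9P = -607.5 + 5.5P gives P* = 129, x* = 102.
With the subsidy, sellers receive Ps = Pb + 58 for each unit, where Pb is the price buyers pay.
Supply in terms of Pb becomes xs = -607.5 + 5.5(Pb + 58) = -288.5 + 5.5Pb. Setting this equal to demand: 1263 - 9Pb = -288.5 + 5.5Pb, so Pb = 107.
Sellers receive Ps = 107 + 58 = 165; x' = 1263 − 9·107 = 300.
Buyers' price falls by P* − Pb = 129 − 107 = 22; sellers' price rises by Ps − P* = 165 − 129 = 36.
So producers capture 36/58 = 18/29 of each unit of subsidy.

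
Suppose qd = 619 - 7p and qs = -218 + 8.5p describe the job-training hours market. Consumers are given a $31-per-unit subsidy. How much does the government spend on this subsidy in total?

Government cost = $11160

Pre-subsidy: 619 - 7p = -218 + 8.5p gives p* = 54, q* = 241.
With the rebate, buyers effectively pay pb = ps − 31, where ps is the price sellers receive.
Demand in terms of ps becomes qd = 619 − 7(ps − 31) = 836 - 7ps. Setting this equal to supply: 836 - 7ps = -218 + 8.5ps, so ps = 68.
Buyers pay pb = 68 − 31 = 37; q' = -218 + 8.5·68 = 360.
Government outlay = subsidy × quantity = 31 × 360 = 11160.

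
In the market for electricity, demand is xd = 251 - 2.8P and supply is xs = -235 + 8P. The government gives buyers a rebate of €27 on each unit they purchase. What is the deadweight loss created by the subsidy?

Deadweight loss = €756

Pre-subsidy: 251 - 2.8P = -235 + 8P gives P* = 45, x* = 125.
With the rebate, buyers effectively pay Pb = Ps − 27, where Ps is the price sellers receive.
Demand in terms of Ps becomes xd = 251 − 2.8(Ps − 27) = 326.6 - 2.8Ps. Setting this equal to supply: 326.6 - 2.8Ps = -235 + 8Ps, so Ps = 52.
Buyers pay Pb = 52 − 27 = 25; x' = -235 + 8·52 = 181.
The subsidy expands output by 181 − 125 = 56 past the efficient level; on those units the gap between marginal cost and willingness to pay runs from 0 up to 27.
DWL = ½ × 27 × 56 = 756.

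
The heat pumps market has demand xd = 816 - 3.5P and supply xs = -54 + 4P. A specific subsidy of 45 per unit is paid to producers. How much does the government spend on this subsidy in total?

Pre-subsidy: 816 - 3.5P = -54 + 4P gives P* = 116, x* = 410.
With the subsidy, sellers receive Ps = Pb + 45 for each unit, where Pb is the price buyers pay.
Supply in terms of Pb becomes xs = -54 + 4(Pb + 45) = 126 + 4Pb. Setting this equal to demand: 816 - 3.5Pb = 126 + 4Pb, so Pb = 92.
Sellers receive Ps = 92 + 45 = 137; x' = 816 − 3.5·92 = 494.
Government outlay = subsidy × quantity = 45 × 494 = 22230.

Government cost = 22230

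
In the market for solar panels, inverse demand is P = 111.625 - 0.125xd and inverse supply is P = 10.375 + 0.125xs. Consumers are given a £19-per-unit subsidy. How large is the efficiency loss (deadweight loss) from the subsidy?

Deadweight loss = £722

Pre-subsidy: 111.625 - 0.125x = 10.375 + 0.125x gives x* = 405 and P* = 61.
With the rebate, buyers effectively pay Pb = Ps − 19, where Ps is the price sellers receive.
On the curves, Pb = 111.625 - 0.125x and Ps = 10.375 + 0.125x; the wedge Ps − Pb = 19 gives 10.375 + 0.125x − (111.625 - 0.125x) = 19, so x' = 481.
Then Pb = 111.625 − 0.125·481 = 51.5 and Ps = 10.375 + 0.125·481 = 70.5.
The subsidy expands output by 481 − 405 = 76 past the efficient level; on those units the gap between marginal cost and willingness to pay runs from 0 up to 19.
DWL = ½ × 19 × 76 = 722.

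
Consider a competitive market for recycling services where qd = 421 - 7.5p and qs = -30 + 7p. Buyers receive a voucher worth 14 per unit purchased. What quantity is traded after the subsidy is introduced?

q' = 6914/29

Pre-subsidy: 421 - 7.5p = -30 + 7p gives p* = 902/29, q* = 5444/29.
With the rebate, buyers effectively pay pb = ps − 14, where ps is the price sellers receive.
Demand in terms of ps becomes qd = 421 − 7.5(ps − 14) = 526 - 7.5ps. Setting this equal to supply: 526 - 7.5ps = -30 + 7ps, so ps = 1112/29.
Buyers pay pb = 1112/29 − 14 = 706/29; q' = -30 + 7·(1112/29) = 6914/29.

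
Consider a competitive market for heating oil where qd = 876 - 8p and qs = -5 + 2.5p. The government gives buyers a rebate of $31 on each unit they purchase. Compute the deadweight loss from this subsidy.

Deadweight loss = 19220/21

Pre-subsidy: 876 - 8p = -5 + 2.5p gives p* = 1762/21, q* = 4300/21.
With the rebate, buyers effectively pay pb = ps − 31, where ps is the price sellers receive.
Demand in terms of ps becomes qd = 876 − 8(ps − 31) = 1124 - 8ps. Setting this equal to supply: 1124 - 8ps = -5 + 2.5ps, so ps = 2258/21.
Buyers pay pb = 2258/21 − 31 = 1607/21; q' = -5 + 2.5·(2258/21) = 5540/21.
The subsidy expands output by 5540/21 − 4300/21 = 1240/21 past the efficient level; on those units the gap between marginal cost and willingness to pay runs from 0 up to 31.
DWL = ½ × 31 × 1240/21 = 19220/21.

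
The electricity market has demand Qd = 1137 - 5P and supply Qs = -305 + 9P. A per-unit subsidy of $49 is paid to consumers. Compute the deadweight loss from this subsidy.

Pre-subsidy: 1137 - 5P = -305 + 9P gives P* = 103, Q* = 622.
With the rebate, buyers effectively pay Pb = Ps − 49, where Ps is the price sellers receive.
Demand in terms of Ps becomes Qd = 1137 − 5(Ps − 49) = 1382 - 5Ps. Setting this equal to supply: 1382 - 5Ps = -305 + 9Ps, so Ps = 120.5.
Buyers pay Pb = 120.5 − 49 = 71.5; Q' = -305 + 9·120.5 = 779.5.
The subsidy expands output by 779.5 − 622 = 157.5 past the efficient level; on those units the gap between marginal cost and willingness to pay runs from 0 up to 49.
DWL = ½ × 49 × 157.5 = 3858.75.

Deadweight loss = $3858.75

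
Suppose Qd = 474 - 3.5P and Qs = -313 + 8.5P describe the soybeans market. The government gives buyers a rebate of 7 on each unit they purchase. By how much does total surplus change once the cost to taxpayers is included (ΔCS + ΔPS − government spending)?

Pre-subsidy: 474 - 3.5P = -313 + 8.5P gives P* = 787/12, Q* = 5867/24.
With the rebate, buyers effectively pay Pb = Ps − 7, where Ps is the price sellers receive.
Demand in terms of Ps becomes Qd = 474 − 3.5(Ps − 7) = 498.5 - 3.5Ps. Setting this equal to supply: 498.5 - 3.5Ps = -313 + 8.5Ps, so Ps = 67.625.
Buyers pay Pb = 67.625 − 7 = 60.625; Q' = -313 + 8.5·67.625 = 261.8125.
ΔCS = ½(5867/24 + 261.8125)(787/12 − 60.625) = 2891819/2304; ΔPS = ½(5867/24 + 261.8125)(67.625 − 787/12) = 1190749/2304.
Government spending = 7 × 261.8125 = 1832.6875.
Net change = 2891819/2304 + 1190749/2304 − 1832.6875 = -5831/96. The loss equals the DWL triangle ½·7·833/48.

Net change in total surplus = -5831/96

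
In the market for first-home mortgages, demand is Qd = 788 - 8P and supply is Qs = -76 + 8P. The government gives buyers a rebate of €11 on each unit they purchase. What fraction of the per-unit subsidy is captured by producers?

Pre-subsidy: 788 - 8P = -76 + 8P gives P* = 54, Q* = 356.
With the rebate, buyers effectively pay Pb = Ps − 11, where Ps is the price sellers receive.
Demand in terms of Ps becomes Qd = 788 − 8(Ps − 11) = 876 - 8Ps. Setting this equal to supply: 876 - 8Ps = -76 + 8Ps, so Ps = 59.5.
Buyers pay Pb = 59.5 − 11 = 48.5; Q' = -76 + 8·59.5 = 400.
Buyers' price falls by P* − Pb = 54 − 48.5 = 5.5; sellers' price rises by Ps − P* = 59.5 − 54 = 5.5.
So producers capture 5.5/11 = 0.5 of each unit of subsidy.

Producer share = 0.5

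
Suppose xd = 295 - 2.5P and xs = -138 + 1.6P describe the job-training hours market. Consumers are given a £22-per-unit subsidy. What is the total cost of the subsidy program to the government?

Pre-subsidy: 295 - 2.5P = -138 + 1.6P gives P* = 4330/41, x* = 1270/41.
With the rebate, buyers effectively pay Pb = Ps − 22, where Ps is the price sellers receive.
Demand in terms of Ps becomes xd = 295 − 2.5(Ps − 22) = 350 - 2.5Ps. Setting this equal to supply: 350 - 2.5Ps = -138 + 1.6Ps, so Ps = 4880/41.
Buyers pay Pb = 4880/41 − 22 = 3978/41; x' = -138 + 1.6·(4880/41) = 2150/41.
Government outlay = subsidy × quantity = 22 × 2150/41 = 47300/41.

Government cost = 47300/41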